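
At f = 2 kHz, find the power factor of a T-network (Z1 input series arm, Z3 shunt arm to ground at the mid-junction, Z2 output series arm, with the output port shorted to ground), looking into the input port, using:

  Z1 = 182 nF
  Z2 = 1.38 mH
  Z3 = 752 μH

Step 1 — Angular frequency: ω = 2π·f = 2π·2000 = 1.257e+04 rad/s.
Step 2 — Component impedances:
  Z1: Z = 1/(jωC) = -j/(ω·C) = 0 - j437.2 Ω
  Z2: Z = jωL = j·1.257e+04·0.00138 = 0 + j17.34 Ω
  Z3: Z = jωL = j·1.257e+04·0.000752 = 0 + j9.45 Ω
Step 3 — With the output port shorted to ground, the output series arm Z2 runs from the junction to ground; the shunt arm Z3 also runs from the junction to ground. They appear in parallel: Z3 || Z2 = 0 + j6.117 Ω.
Step 4 — Series with input arm Z1: Z_in = Z1 + (Z3 || Z2) = 0 - j431.1 Ω = 431.1∠-90.0° Ω.
Step 5 — Power factor: PF = cos(φ) = Re(Z)/|Z| = 0/431.1 = 0.
Step 6 — Type: Im(Z) = -431.1 ⇒ leading (phase φ = -90.0°).

PF = 0 (leading, φ = -90.0°)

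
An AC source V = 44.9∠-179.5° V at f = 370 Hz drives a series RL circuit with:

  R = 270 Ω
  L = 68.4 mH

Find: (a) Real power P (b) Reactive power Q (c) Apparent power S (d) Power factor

Step 1 — Angular frequency: ω = 2π·f = 2π·370 = 2325 rad/s.
Step 2 — Component impedances:
  R: Z = R = 270 Ω
  L: Z = jωL = j·2325·0.0684 = 0 + j159 Ω
Step 3 — Series combination: Z_total = R + L = 270 + j159 Ω = 313.3∠30.5° Ω.
Step 4 — Source phasor: V = 44.9∠-179.5° V = -44.9 - j0.3918 V.
Step 5 — Current: I = V / Z = -0.1241 + j0.07164 A = 0.1433∠150.0° A.
Step 6 — Complex power: S = V·I* = 5.544 + j3.265 VA.
Step 7 — Real power: P = Re(S) = 5.544 W.
Step 8 — Reactive power: Q = Im(S) = 3.265 VAR.
Step 9 — Apparent power: |S| = 6.434 VA.
Step 10 — Power factor: PF = P/|S| = 0.8617 (lagging).

(a) P = 5.544 W  (b) Q = 3.265 VAR  (c) S = 6.434 VA  (d) PF = 0.8617 (lagging)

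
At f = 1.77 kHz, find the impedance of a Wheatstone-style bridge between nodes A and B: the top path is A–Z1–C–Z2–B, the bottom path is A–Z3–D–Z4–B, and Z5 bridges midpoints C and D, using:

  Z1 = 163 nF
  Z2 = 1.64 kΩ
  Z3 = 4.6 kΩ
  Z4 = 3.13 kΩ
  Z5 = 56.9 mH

Step 1 — Angular frequency: ω = 2π·f = 2π·1770 = 1.112e+04 rad/s.
Step 2 — Component impedances:
  Z1: Z = 1/(jωC) = -j/(ω·C) = 0 - j551.6 Ω
  Z2: Z = R = 1640 Ω
  Z3: Z = R = 4600 Ω
  Z4: Z = R = 3130 Ω
  Z5: Z = jωL = j·1.112e+04·0.0569 = 0 + j632.8 Ω
Step 3 — Bridge requires nodal analysis (the Z5 bridge couples midpoints C and D, so the two paths cannot be reduced to a simple series/parallel combination). Setting node B to ground and injecting 1 A at node A, the 3-node admittance system at A, C, D solves to V_A = Z_AB = 1110 - j474.4 Ω = 1207∠-23.1° Ω.

Z = 1110 - j474.4 Ω = 1207∠-23.1° Ω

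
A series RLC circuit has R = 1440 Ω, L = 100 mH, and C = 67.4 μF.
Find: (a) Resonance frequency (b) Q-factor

Step 1 — Resonance condition Im(Z)=0 gives ω₀ = 1/√(LC).
Step 2 — ω₀ = 1/√(0.1·6.74e-05) = 385.2 rad/s.
Step 3 — f₀ = ω₀/(2π) = 61.3 Hz.
Step 4 — Series Q: Q = ω₀L/R = 385.2·0.1/1440 = 0.02675.

(a) f₀ = 61.3 Hz  (b) Q = 0.02675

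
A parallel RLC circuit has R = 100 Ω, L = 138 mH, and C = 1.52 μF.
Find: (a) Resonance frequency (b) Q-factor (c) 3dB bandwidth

Step 1 — Resonance: ω₀ = 1/√(LC) = 1/√(0.138·1.52e-06) = 2183 rad/s.
Step 2 — f₀ = ω₀/(2π) = 347.5 Hz.
Step 3 — Parallel Q: Q = R/(ω₀L) = 100/(2183·0.138) = 0.3319.
Step 4 — Bandwidth: Δω = ω₀/Q = 6579 rad/s; BW = Δω/(2π) = 1047 Hz.

(a) f₀ = 347.5 Hz  (b) Q = 0.3319  (c) BW = 1047 Hz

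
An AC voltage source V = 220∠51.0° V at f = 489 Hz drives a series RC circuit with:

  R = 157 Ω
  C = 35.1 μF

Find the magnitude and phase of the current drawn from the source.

Step 1 — Angular frequency: ω = 2π·f = 2π·489 = 3072 rad/s.
Step 2 — Component impedances:
  R: Z = R = 157 Ω
  C: Z = 1/(jωC) = -j/(ω·C) = 0 - j9.273 Ω
Step 3 — Series combination: Z_total = R + C = 157 - j9.273 Ω = 157.3∠-3.4° Ω.
Step 4 — Source phasor: V = 220∠51.0° V = 138.5 + j171 V.
Step 5 — Ohm's law: I = V / Z_total = (138.5 + j171) / (157 - j9.273) = 0.8147 + j1.137 A.
Step 6 — Convert to polar: |I| = 1.399 A, ∠I = 54.4°.

I = 1.399∠54.4° A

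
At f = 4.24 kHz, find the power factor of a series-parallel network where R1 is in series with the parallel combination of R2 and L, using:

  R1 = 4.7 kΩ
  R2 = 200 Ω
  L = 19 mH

Step 1 — Angular frequency: ω = 2π·f = 2π·4240 = 2.664e+04 rad/s.
Step 2 — Component impedances:
  R1: Z = R = 4700 Ω
  R2: Z = R = 200 Ω
  L: Z = jωL = j·2.664e+04·0.019 = 0 + j506.2 Ω
Step 3 — Parallel branch: R2 || L = 1/(1/R2 + 1/L) = 173 + j68.35 Ω.
Step 4 — Series with R1: Z_total = R1 + (R2 || L) = 4873 + j68.35 Ω = 4873∠0.8° Ω.
Step 5 — Power factor: PF = cos(φ) = Re(Z)/|Z| = 4873/4873.5 = 0.9999.
Step 6 — Type: Im(Z) = 68.35 ⇒ lagging (phase φ = 0.8°).

PF = 0.9999 (lagging, φ = 0.8°)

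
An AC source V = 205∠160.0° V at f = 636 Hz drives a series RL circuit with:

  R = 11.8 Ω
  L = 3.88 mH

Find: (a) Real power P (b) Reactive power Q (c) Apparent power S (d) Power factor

Step 1 — Angular frequency: ω = 2π·f = 2π·636 = 3996 rad/s.
Step 2 — Component impedances:
  R: Z = R = 11.8 Ω
  L: Z = jωL = j·3996·0.00388 = 0 + j15.5 Ω
Step 3 — Series combination: Z_total = R + L = 11.8 + j15.5 Ω = 19.48∠52.7° Ω.
Step 4 — Source phasor: V = 205∠160.0° V = -192.6 + j70.11 V.
Step 5 — Current: I = V / Z = -3.124 + j10.05 A = 10.52∠107.3° A.
Step 6 — Complex power: S = V·I* = 1306 + j1716 VA.
Step 7 — Real power: P = Re(S) = 1306 W.
Step 8 — Reactive power: Q = Im(S) = 1716 VAR.
Step 9 — Apparent power: |S| = 2157 VA.
Step 10 — Power factor: PF = P/|S| = 0.6056 (lagging).

(a) P = 1306 W  (b) Q = 1716 VAR  (c) S = 2157 VA  (d) PF = 0.6056 (lagging)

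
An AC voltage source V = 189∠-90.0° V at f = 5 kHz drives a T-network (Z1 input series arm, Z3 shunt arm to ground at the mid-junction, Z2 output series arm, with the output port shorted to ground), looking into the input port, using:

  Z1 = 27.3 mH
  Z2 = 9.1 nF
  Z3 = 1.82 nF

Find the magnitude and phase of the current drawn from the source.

Step 1 — Angular frequency: ω = 2π·f = 2π·5000 = 3.142e+04 rad/s.
Step 2 — Component impedances:
  Z1: Z = jωL = j·3.142e+04·0.0273 = 0 + j857.7 Ω
  Z2: Z = 1/(jωC) = -j/(ω·C) = 0 - j3498 Ω
  Z3: Z = 1/(jωC) = -j/(ω·C) = 0 - j1.749e+04 Ω
Step 3 — With the output port shorted to ground, the output series arm Z2 runs from the junction to ground; the shunt arm Z3 also runs from the junction to ground. They appear in parallel: Z3 || Z2 = 0 - j2915 Ω.
Step 4 — Series with input arm Z1: Z_in = Z1 + (Z3 || Z2) = 0 - j2057 Ω = 2057∠-90.0° Ω.
Step 5 — Source phasor: V = 189∠-90.0° V = 0 - j189 V.
Step 6 — Ohm's law: I = V / Z_total = (0 - j189) / (0 - j2057) = 0.09187 A.
Step 7 — Convert to polar: |I| = 0.09187 A, ∠I = 0.0°.

I = 0.09187∠0.0° A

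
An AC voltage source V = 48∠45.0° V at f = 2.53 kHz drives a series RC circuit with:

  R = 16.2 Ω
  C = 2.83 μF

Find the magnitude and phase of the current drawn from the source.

Step 1 — Angular frequency: ω = 2π·f = 2π·2530 = 1.59e+04 rad/s.
Step 2 — Component impedances:
  R: Z = R = 16.2 Ω
  C: Z = 1/(jωC) = -j/(ω·C) = 0 - j22.23 Ω
Step 3 — Series combination: Z_total = R + C = 16.2 - j22.23 Ω = 27.51∠-53.9° Ω.
Step 4 — Source phasor: V = 48∠45.0° V = 33.94 + j33.94 V.
Step 5 — Ohm's law: I = V / Z_total = (33.94 + j33.94) / (16.2 - j22.23) = -0.2705 + j1.724 A.
Step 6 — Convert to polar: |I| = 1.745 A, ∠I = 98.9°.

I = 1.745∠98.9° A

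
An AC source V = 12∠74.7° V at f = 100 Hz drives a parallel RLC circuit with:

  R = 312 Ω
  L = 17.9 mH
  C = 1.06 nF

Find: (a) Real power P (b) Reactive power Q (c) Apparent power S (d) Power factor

Step 1 — Angular frequency: ω = 2π·f = 2π·100 = 628.3 rad/s.
Step 2 — Component impedances:
  R: Z = R = 312 Ω
  L: Z = jωL = j·628.3·0.0179 = 0 + j11.25 Ω
  C: Z = 1/(jωC) = -j/(ω·C) = 0 - j1.501e+06 Ω
Step 3 — Parallel combination: 1/Z_total = 1/R + 1/L + 1/C; Z_total = 0.4049 + j11.23 Ω = 11.24∠87.9° Ω.
Step 4 — Source phasor: V = 12∠74.7° V = 3.166 + j11.57 V.
Step 5 — Current: I = V / Z = 1.039 - j0.2444 A = 1.068∠-13.2° A.
Step 6 — Complex power: S = V·I* = 0.4615 + j12.8 VA.
Step 7 — Real power: P = Re(S) = 0.4615 W.
Step 8 — Reactive power: Q = Im(S) = 12.8 VAR.
Step 9 — Apparent power: |S| = 12.81 VA.
Step 10 — Power factor: PF = P/|S| = 0.03602 (lagging).

(a) P = 0.4615 W  (b) Q = 12.8 VAR  (c) S = 12.81 VA  (d) PF = 0.03602 (lagging)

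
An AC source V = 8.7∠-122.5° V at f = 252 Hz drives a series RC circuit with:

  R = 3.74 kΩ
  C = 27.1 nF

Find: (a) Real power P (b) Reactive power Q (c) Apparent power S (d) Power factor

Step 1 — Angular frequency: ω = 2π·f = 2π·252 = 1583 rad/s.
Step 2 — Component impedances:
  R: Z = R = 3740 Ω
  C: Z = 1/(jωC) = -j/(ω·C) = 0 - j2.331e+04 Ω
Step 3 — Series combination: Z_total = R + C = 3740 - j2.331e+04 Ω = 2.36e+04∠-80.9° Ω.
Step 4 — Source phasor: V = 8.7∠-122.5° V = -4.675 - j7.338 V.
Step 5 — Current: I = V / Z = 0.0002756 - j0.0002448 A = 0.0003686∠-41.6° A.
Step 6 — Complex power: S = V·I* = 0.0005081 - j0.003166 VA.
Step 7 — Real power: P = Re(S) = 0.0005081 W.
Step 8 — Reactive power: Q = Im(S) = -0.003166 VAR.
Step 9 — Apparent power: |S| = 0.003207 VA.
Step 10 — Power factor: PF = P/|S| = 0.1585 (leading).

(a) P = 0.0005081 W  (b) Q = -0.003166 VAR  (c) S = 0.003207 VA  (d) PF = 0.1585 (leading)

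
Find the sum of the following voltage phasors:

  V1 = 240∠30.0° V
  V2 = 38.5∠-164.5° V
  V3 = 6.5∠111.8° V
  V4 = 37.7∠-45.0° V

Step 1 — Convert each phasor to rectangular form:
  V1 = 240·(cos(30.0°) + j·sin(30.0°)) = 207.8 + j120 V
  V2 = 38.5·(cos(-164.5°) + j·sin(-164.5°)) = -37.1 - j10.29 V
  V3 = 6.5·(cos(111.8°) + j·sin(111.8°)) = -2.414 + j6.035 V
  V4 = 37.7·(cos(-45.0°) + j·sin(-45.0°)) = 26.66 - j26.66 V
Step 2 — Sum components: V_total = 195 + j89.09 V.
Step 3 — Convert to polar: |V_total| = 214.4 V, ∠V_total = 24.6°.

V_total = 214.4∠24.6° V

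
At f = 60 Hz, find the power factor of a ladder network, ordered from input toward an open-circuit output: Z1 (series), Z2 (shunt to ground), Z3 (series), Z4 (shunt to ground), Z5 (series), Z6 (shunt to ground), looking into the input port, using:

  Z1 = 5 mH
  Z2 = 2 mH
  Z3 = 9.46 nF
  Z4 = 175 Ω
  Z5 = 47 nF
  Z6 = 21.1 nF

Step 1 — Angular frequency: ω = 2π·f = 2π·60 = 377 rad/s.
Step 2 — Component impedances:
  Z1: Z = jωL = j·377·0.005 = 0 + j1.885 Ω
  Z2: Z = jωL = j·377·0.002 = 0 + j0.754 Ω
  Z3: Z = 1/(jωC) = -j/(ω·C) = 0 - j2.804e+05 Ω
  Z4: Z = R = 175 Ω
  Z5: Z = 1/(jωC) = -j/(ω·C) = 0 - j5.644e+04 Ω
  Z6: Z = 1/(jωC) = -j/(ω·C) = 0 - j1.257e+05 Ω
Step 3 — Ladder network (open output): work backward from the far end, alternating series and parallel combinations. Z_in = 0 + j2.639 Ω = 2.639∠90.0° Ω.
Step 4 — Power factor: PF = cos(φ) = Re(Z)/|Z| = 1.2653e-09/2.6389 = 4.795e-10.
Step 5 — Type: Im(Z) = 2.639 ⇒ lagging (phase φ = 90.0°).

PF = 4.795e-10 (lagging, φ = 90.0°)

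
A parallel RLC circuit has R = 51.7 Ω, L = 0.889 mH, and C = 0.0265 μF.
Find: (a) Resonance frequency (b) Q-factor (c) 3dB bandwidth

Step 1 — Resonance: ω₀ = 1/√(LC) = 1/√(0.000889·2.65e-08) = 2.06e+05 rad/s.
Step 2 — f₀ = ω₀/(2π) = 3.279e+04 Hz.
Step 3 — Parallel Q: Q = R/(ω₀L) = 51.7/(2.06e+05·0.000889) = 0.2823.
Step 4 — Bandwidth: Δω = ω₀/Q = 7.299e+05 rad/s; BW = Δω/(2π) = 1.162e+05 Hz.

(a) f₀ = 3.279e+04 Hz  (b) Q = 0.2823  (c) BW = 1.162e+05 Hz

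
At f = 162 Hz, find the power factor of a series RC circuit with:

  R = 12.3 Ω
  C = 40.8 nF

Step 1 — Angular frequency: ω = 2π·f = 2π·162 = 1018 rad/s.
Step 2 — Component impedances:
  R: Z = R = 12.3 Ω
  C: Z = 1/(jωC) = -j/(ω·C) = 0 - j2.408e+04 Ω
Step 3 — Series combination: Z_total = R + C = 12.3 - j2.408e+04 Ω = 2.408e+04∠-90.0° Ω.
Step 4 — Power factor: PF = cos(φ) = Re(Z)/|Z| = 12.3/2.408e+04 = 0.0005108.
Step 5 — Type: Im(Z) = -2.408e+04 ⇒ leading (phase φ = -90.0°).

PF = 0.0005108 (leading, φ = -90.0°)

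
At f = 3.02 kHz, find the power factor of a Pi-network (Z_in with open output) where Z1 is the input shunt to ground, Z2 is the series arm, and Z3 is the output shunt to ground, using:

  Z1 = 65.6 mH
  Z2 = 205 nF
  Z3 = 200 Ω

Step 1 — Angular frequency: ω = 2π·f = 2π·3020 = 1.898e+04 rad/s.
Step 2 — Component impedances:
  Z1: Z = jωL = j·1.898e+04·0.0656 = 0 + j1245 Ω
  Z2: Z = 1/(jωC) = -j/(ω·C) = 0 - j257.1 Ω
  Z3: Z = R = 200 Ω
Step 3 — With open output, the series arm Z2 and the output shunt Z3 appear in series to ground: Z2 + Z3 = 200 - j257.1 Ω.
Step 4 — Parallel with input shunt Z1: Z_in = Z1 || (Z2 + Z3) = 305.1 - j262.2 Ω = 402.3∠-40.7° Ω.
Step 5 — Power factor: PF = cos(φ) = Re(Z)/|Z| = 305.15/402.32 = 0.7585.
Step 6 — Type: Im(Z) = -262.2 ⇒ leading (phase φ = -40.7°).

PF = 0.7585 (leading, φ = -40.7°)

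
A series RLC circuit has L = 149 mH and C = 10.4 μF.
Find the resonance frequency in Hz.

Step 1 — Resonance condition Im(Z)=0 gives ω₀ = 1/√(LC).
Step 2 — ω₀ = 1/√(0.149·1.04e-05) = 803.3 rad/s.
Step 3 — f₀ = ω₀/(2π) = 127.9 Hz.

f₀ = 127.9 Hz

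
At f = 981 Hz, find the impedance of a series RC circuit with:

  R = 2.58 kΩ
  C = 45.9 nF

Step 1 — Angular frequency: ω = 2π·f = 2π·981 = 6164 rad/s.
Step 2 — Component impedances:
  R: Z = R = 2580 Ω
  C: Z = 1/(jωC) = -j/(ω·C) = 0 - j3535 Ω
Step 3 — Series combination: Z_total = R + C = 2580 - j3535 Ω = 4376∠-53.9° Ω.

Z = 2580 - j3535 Ω = 4376∠-53.9° Ω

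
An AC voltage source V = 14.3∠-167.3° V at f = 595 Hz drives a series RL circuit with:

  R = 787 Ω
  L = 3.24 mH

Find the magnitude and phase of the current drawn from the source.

Step 1 — Angular frequency: ω = 2π·f = 2π·595 = 3738 rad/s.
Step 2 — Component impedances:
  R: Z = R = 787 Ω
  L: Z = jωL = j·3738·0.00324 = 0 + j12.11 Ω
Step 3 — Series combination: Z_total = R + L = 787 + j12.11 Ω = 787.1∠0.9° Ω.
Step 4 — Source phasor: V = 14.3∠-167.3° V = -13.95 - j3.144 V.
Step 5 — Ohm's law: I = V / Z_total = (-13.95 - j3.144) / (787 + j12.11) = -0.01778 - j0.003721 A.
Step 6 — Convert to polar: |I| = 0.01817 A, ∠I = -168.2°.

I = 0.01817∠-168.2° A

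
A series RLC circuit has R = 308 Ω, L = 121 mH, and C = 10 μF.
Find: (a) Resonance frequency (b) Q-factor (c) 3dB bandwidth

Step 1 — Resonance condition Im(Z)=0 gives ω₀ = 1/√(LC).
Step 2 — ω₀ = 1/√(0.121·1e-05) = 909.1 rad/s.
Step 3 — f₀ = ω₀/(2π) = 144.7 Hz.
Step 4 — Series Q: Q = ω₀L/R = 909.1·0.121/308 = 0.3571.
Step 5 — 3dB bandwidth: Δω = ω₀/Q = 2545 rad/s; BW = Δω/(2π) = 405.1 Hz.

(a) f₀ = 144.7 Hz  (b) Q = 0.3571  (c) BW = 405.1 Hz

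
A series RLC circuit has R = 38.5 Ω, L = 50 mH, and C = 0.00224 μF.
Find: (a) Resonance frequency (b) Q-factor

Step 1 — Resonance condition Im(Z)=0 gives ω₀ = 1/√(LC).
Step 2 — ω₀ = 1/√(0.05·2.24e-09) = 9.449e+04 rad/s.
Step 3 — f₀ = ω₀/(2π) = 1.504e+04 Hz.
Step 4 — Series Q: Q = ω₀L/R = 9.449e+04·0.05/38.5 = 122.7.

(a) f₀ = 1.504e+04 Hz  (b) Q = 122.7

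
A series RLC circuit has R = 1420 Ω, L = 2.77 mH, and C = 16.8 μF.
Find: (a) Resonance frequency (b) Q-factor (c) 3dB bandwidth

Step 1 — Resonance condition Im(Z)=0 gives ω₀ = 1/√(LC).
Step 2 — ω₀ = 1/√(0.00277·1.68e-05) = 4636 rad/s.
Step 3 — f₀ = ω₀/(2π) = 737.8 Hz.
Step 4 — Series Q: Q = ω₀L/R = 4636·0.00277/1420 = 0.009043.
Step 5 — 3dB bandwidth: Δω = ω₀/Q = 5.126e+05 rad/s; BW = Δω/(2π) = 8.159e+04 Hz.

(a) f₀ = 737.8 Hz  (b) Q = 0.009043  (c) BW = 8.159e+04 Hz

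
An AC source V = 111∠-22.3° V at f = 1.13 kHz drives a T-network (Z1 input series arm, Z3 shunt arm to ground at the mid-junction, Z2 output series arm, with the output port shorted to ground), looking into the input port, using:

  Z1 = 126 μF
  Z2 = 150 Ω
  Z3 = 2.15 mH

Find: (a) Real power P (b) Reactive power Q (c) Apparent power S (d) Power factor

Step 1 — Angular frequency: ω = 2π·f = 2π·1130 = 7100 rad/s.
Step 2 — Component impedances:
  Z1: Z = 1/(jωC) = -j/(ω·C) = 0 - j1.118 Ω
  Z2: Z = R = 150 Ω
  Z3: Z = jωL = j·7100·0.00215 = 0 + j15.26 Ω
Step 3 — With the output port shorted to ground, the output series arm Z2 runs from the junction to ground; the shunt arm Z3 also runs from the junction to ground. They appear in parallel: Z3 || Z2 = 1.538 + j15.11 Ω.
Step 4 — Series with input arm Z1: Z_in = Z1 + (Z3 || Z2) = 1.538 + j13.99 Ω = 14.07∠83.7° Ω.
Step 5 — Source phasor: V = 111∠-22.3° V = 102.7 - j42.12 V.
Step 6 — Current: I = V / Z = -2.178 - j7.58 A = 7.886∠-106.0° A.
Step 7 — Complex power: S = V·I* = 95.63 + j870.1 VA.
Step 8 — Real power: P = Re(S) = 95.63 W.
Step 9 — Reactive power: Q = Im(S) = 870.1 VAR.
Step 10 — Apparent power: |S| = 875.4 VA.
Step 11 — Power factor: PF = P/|S| = 0.1092 (lagging).

(a) P = 95.63 W  (b) Q = 870.1 VAR  (c) S = 875.4 VA  (d) PF = 0.1092 (lagging)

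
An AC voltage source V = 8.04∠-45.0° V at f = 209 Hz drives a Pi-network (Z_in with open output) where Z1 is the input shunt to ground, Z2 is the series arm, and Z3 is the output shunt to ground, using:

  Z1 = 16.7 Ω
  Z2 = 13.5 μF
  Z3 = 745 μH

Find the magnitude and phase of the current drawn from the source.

Step 1 — Angular frequency: ω = 2π·f = 2π·209 = 1313 rad/s.
Step 2 — Component impedances:
  Z1: Z = R = 16.7 Ω
  Z2: Z = 1/(jωC) = -j/(ω·C) = 0 - j56.41 Ω
  Z3: Z = jωL = j·1313·0.000745 = 0 + j0.9783 Ω
Step 3 — With open output, the series arm Z2 and the output shunt Z3 appear in series to ground: Z2 + Z3 = 0 - j55.43 Ω.
Step 4 — Parallel with input shunt Z1: Z_in = Z1 || (Z2 + Z3) = 15.31 - j4.613 Ω = 15.99∠-16.8° Ω.
Step 5 — Source phasor: V = 8.04∠-45.0° V = 5.685 - j5.685 V.
Step 6 — Ohm's law: I = V / Z_total = (5.685 - j5.685) / (15.31 - j4.613) = 0.443 - j0.2379 A.
Step 7 — Convert to polar: |I| = 0.5028 A, ∠I = -28.2°.

I = 0.5028∠-28.2° A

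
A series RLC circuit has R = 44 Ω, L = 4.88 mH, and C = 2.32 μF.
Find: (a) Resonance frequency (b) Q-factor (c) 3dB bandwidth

Step 1 — Resonance: ω₀ = 1/√(LC) = 1/√(0.00488·2.32e-06) = 9398 rad/s.
Step 2 — f₀ = ω₀/(2π) = 1496 Hz.
Step 3 — Series Q: Q = ω₀L/R = 9398·0.00488/44 = 1.042.
Step 4 — Bandwidth: Δω = ω₀/Q = 9016 rad/s; BW = Δω/(2π) = 1435 Hz.

(a) f₀ = 1496 Hz  (b) Q = 1.042  (c) BW = 1435 Hz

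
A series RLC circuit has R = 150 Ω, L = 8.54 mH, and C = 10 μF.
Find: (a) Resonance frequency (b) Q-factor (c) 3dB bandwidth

Step 1 — Resonance: ω₀ = 1/√(LC) = 1/√(0.00854·1e-05) = 3422 rad/s.
Step 2 — f₀ = ω₀/(2π) = 544.6 Hz.
Step 3 — Series Q: Q = ω₀L/R = 3422·0.00854/150 = 0.1948.
Step 4 — Bandwidth: Δω = ω₀/Q = 1.756e+04 rad/s; BW = Δω/(2π) = 2795 Hz.

(a) f₀ = 544.6 Hz  (b) Q = 0.1948  (c) BW = 2795 Hz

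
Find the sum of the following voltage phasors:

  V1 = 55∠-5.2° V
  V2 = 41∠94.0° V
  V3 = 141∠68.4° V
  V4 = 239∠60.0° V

Step 1 — Convert each phasor to rectangular form:
  V1 = 55·(cos(-5.2°) + j·sin(-5.2°)) = 54.77 - j4.985 V
  V2 = 41·(cos(94.0°) + j·sin(94.0°)) = -2.86 + j40.9 V
  V3 = 141·(cos(68.4°) + j·sin(68.4°)) = 51.91 + j131.1 V
  V4 = 239·(cos(60.0°) + j·sin(60.0°)) = 119.5 + j207 V
Step 2 — Sum components: V_total = 223.3 + j374 V.
Step 3 — Convert to polar: |V_total| = 435.6 V, ∠V_total = 59.2°.

V_total = 435.6∠59.2° V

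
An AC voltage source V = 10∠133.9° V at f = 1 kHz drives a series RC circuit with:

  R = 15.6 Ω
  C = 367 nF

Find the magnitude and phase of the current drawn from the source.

Step 1 — Angular frequency: ω = 2π·f = 2π·1000 = 6283 rad/s.
Step 2 — Component impedances:
  R: Z = R = 15.6 Ω
  C: Z = 1/(jωC) = -j/(ω·C) = 0 - j433.7 Ω
Step 3 — Series combination: Z_total = R + C = 15.6 - j433.7 Ω = 433.9∠-87.9° Ω.
Step 4 — Source phasor: V = 10∠133.9° V = -6.934 + j7.206 V.
Step 5 — Ohm's law: I = V / Z_total = (-6.934 + j7.206) / (15.6 - j433.7) = -0.01717 - j0.01537 A.
Step 6 — Convert to polar: |I| = 0.02304 A, ∠I = -138.2°.

I = 0.02304∠-138.2° A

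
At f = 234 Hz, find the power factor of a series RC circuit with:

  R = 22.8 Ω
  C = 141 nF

Step 1 — Angular frequency: ω = 2π·f = 2π·234 = 1470 rad/s.
Step 2 — Component impedances:
  R: Z = R = 22.8 Ω
  C: Z = 1/(jωC) = -j/(ω·C) = 0 - j4824 Ω
Step 3 — Series combination: Z_total = R + C = 22.8 - j4824 Ω = 4824∠-89.7° Ω.
Step 4 — Power factor: PF = cos(φ) = Re(Z)/|Z| = 22.8/4823.8 = 0.004727.
Step 5 — Type: Im(Z) = -4824 ⇒ leading (phase φ = -89.7°).

PF = 0.004727 (leading, φ = -89.7°)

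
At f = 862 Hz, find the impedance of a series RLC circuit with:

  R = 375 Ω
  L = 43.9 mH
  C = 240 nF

Step 1 — Angular frequency: ω = 2π·f = 2π·862 = 5416 rad/s.
Step 2 — Component impedances:
  R: Z = R = 375 Ω
  L: Z = jωL = j·5416·0.0439 = 0 + j237.8 Ω
  C: Z = 1/(jωC) = -j/(ω·C) = 0 - j769.3 Ω
Step 3 — Series combination: Z_total = R + L + C = 375 - j531.5 Ω = 650.5∠-54.8° Ω.

Z = 375 - j531.5 Ω = 650.5∠-54.8° Ω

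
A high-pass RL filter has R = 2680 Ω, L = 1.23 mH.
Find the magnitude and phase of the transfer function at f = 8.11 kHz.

Step 1 — Angular frequency: ω = 2π·8110 = 5.096e+04 rad/s.
Step 2 — Transfer function: H(jω) = jωL/(R + jωL).
Step 3 — Numerator jωL = j·62.68; denominator R + jωL = 2680 + j62.68.
Step 4 — H = 0.0005466 + j0.02337.
Step 5 — Magnitude: |H| = 0.02338 (-32.6 dB); phase: φ = 88.7°.

|H| = 0.02338 (-32.6 dB), φ = 88.7°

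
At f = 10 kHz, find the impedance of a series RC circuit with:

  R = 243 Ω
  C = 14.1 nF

Step 1 — Angular frequency: ω = 2π·f = 2π·1e+04 = 6.283e+04 rad/s.
Step 2 — Component impedances:
  R: Z = R = 243 Ω
  C: Z = 1/(jωC) = -j/(ω·C) = 0 - j1129 Ω
Step 3 — Series combination: Z_total = R + C = 243 - j1129 Ω = 1155∠-77.9° Ω.

Z = 243 - j1129 Ω = 1155∠-77.9° Ω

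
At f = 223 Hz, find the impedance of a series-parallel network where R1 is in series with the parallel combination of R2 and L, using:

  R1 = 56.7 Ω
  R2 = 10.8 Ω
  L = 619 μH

Step 1 — Angular frequency: ω = 2π·f = 2π·223 = 1401 rad/s.
Step 2 — Component impedances:
  R1: Z = R = 56.7 Ω
  R2: Z = R = 10.8 Ω
  L: Z = jωL = j·1401·0.000619 = 0 + j0.8673 Ω
Step 3 — Parallel branch: R2 || L = 1/(1/R2 + 1/L) = 0.0692 + j0.8618 Ω.
Step 4 — Series with R1: Z_total = R1 + (R2 || L) = 56.77 + j0.8618 Ω = 56.78∠0.9° Ω.

Z = 56.77 + j0.8618 Ω = 56.78∠0.9° Ω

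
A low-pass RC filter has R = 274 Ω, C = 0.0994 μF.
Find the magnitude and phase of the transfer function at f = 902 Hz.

Step 1 — Angular frequency: ω = 2π·902 = 5667 rad/s.
Step 2 — Transfer function: H(jω) = 1/(1 + jωRC).
Step 3 — Denominator: 1 + jωRC = 1 + j·5667·274·9.94e-08 = 1 + j0.1544.
Step 4 — H = 0.9767 - j0.1508.
Step 5 — Magnitude: |H| = 0.9883 (-0.1 dB); phase: φ = -8.8°.

|H| = 0.9883 (-0.1 dB), φ = -8.8°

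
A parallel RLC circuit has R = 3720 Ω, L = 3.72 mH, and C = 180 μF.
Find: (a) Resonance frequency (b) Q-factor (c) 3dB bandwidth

Step 1 — Resonance: ω₀ = 1/√(LC) = 1/√(0.00372·0.00018) = 1222 rad/s.
Step 2 — f₀ = ω₀/(2π) = 194.5 Hz.
Step 3 — Parallel Q: Q = R/(ω₀L) = 3720/(1222·0.00372) = 818.3.
Step 4 — Bandwidth: Δω = ω₀/Q = 1.493 rad/s; BW = Δω/(2π) = 0.2377 Hz.

(a) f₀ = 194.5 Hz  (b) Q = 818.3  (c) BW = 0.2377 Hz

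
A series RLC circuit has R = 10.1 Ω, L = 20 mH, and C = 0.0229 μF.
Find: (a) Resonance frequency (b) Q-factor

Step 1 — Resonance condition Im(Z)=0 gives ω₀ = 1/√(LC).
Step 2 — ω₀ = 1/√(0.02·2.29e-08) = 4.673e+04 rad/s.
Step 3 — f₀ = ω₀/(2π) = 7437 Hz.
Step 4 — Series Q: Q = ω₀L/R = 4.673e+04·0.02/10.1 = 92.53.

(a) f₀ = 7437 Hz  (b) Q = 92.53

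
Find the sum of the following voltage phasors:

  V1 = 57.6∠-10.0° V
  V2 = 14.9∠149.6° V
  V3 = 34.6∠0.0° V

Step 1 — Convert each phasor to rectangular form:
  V1 = 57.6·(cos(-10.0°) + j·sin(-10.0°)) = 56.72 - j10 V
  V2 = 14.9·(cos(149.6°) + j·sin(149.6°)) = -12.85 + j7.54 V
  V3 = 34.6·(cos(0.0°) + j·sin(0.0°)) = 34.6 V
Step 2 — Sum components: V_total = 78.47 - j2.462 V.
Step 3 — Convert to polar: |V_total| = 78.51 V, ∠V_total = -1.8°.

V_total = 78.51∠-1.8° V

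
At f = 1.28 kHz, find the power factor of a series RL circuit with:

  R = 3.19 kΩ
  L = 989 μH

Step 1 — Angular frequency: ω = 2π·f = 2π·1280 = 8042 rad/s.
Step 2 — Component impedances:
  R: Z = R = 3190 Ω
  L: Z = jωL = j·8042·0.000989 = 0 + j7.954 Ω
Step 3 — Series combination: Z_total = R + L = 3190 + j7.954 Ω = 3190∠0.1° Ω.
Step 4 — Power factor: PF = cos(φ) = Re(Z)/|Z| = 3190/3190 = 1.
Step 5 — Type: Im(Z) = 7.954 ⇒ lagging (phase φ = 0.1°).

PF = 1 (lagging, φ = 0.1°)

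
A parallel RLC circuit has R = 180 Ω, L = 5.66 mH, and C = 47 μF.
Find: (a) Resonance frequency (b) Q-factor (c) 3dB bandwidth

Step 1 — Resonance: ω₀ = 1/√(LC) = 1/√(0.00566·4.7e-05) = 1939 rad/s.
Step 2 — f₀ = ω₀/(2π) = 308.6 Hz.
Step 3 — Parallel Q: Q = R/(ω₀L) = 180/(1939·0.00566) = 16.4.
Step 4 — Bandwidth: Δω = ω₀/Q = 118.2 rad/s; BW = Δω/(2π) = 18.81 Hz.

(a) f₀ = 308.6 Hz  (b) Q = 16.4  (c) BW = 18.81 Hz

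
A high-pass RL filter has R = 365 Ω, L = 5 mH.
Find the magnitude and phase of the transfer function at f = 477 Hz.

Step 1 — Angular frequency: ω = 2π·477 = 2997 rad/s.
Step 2 — Transfer function: H(jω) = jωL/(R + jωL).
Step 3 — Numerator jωL = j·14.99; denominator R + jωL = 365 + j14.99.
Step 4 — H = 0.001683 + j0.04099.
Step 5 — Magnitude: |H| = 0.04102 (-27.7 dB); phase: φ = 87.6°.

|H| = 0.04102 (-27.7 dB), φ = 87.6°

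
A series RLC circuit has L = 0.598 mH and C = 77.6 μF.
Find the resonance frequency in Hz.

Step 1 — Resonance condition Im(Z)=0 gives ω₀ = 1/√(LC).
Step 2 — ω₀ = 1/√(0.000598·7.76e-05) = 4642 rad/s.
Step 3 — f₀ = ω₀/(2π) = 738.8 Hz.

f₀ = 738.8 Hz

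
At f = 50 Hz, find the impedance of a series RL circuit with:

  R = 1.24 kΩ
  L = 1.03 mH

Step 1 — Angular frequency: ω = 2π·f = 2π·50 = 314.2 rad/s.
Step 2 — Component impedances:
  R: Z = R = 1240 Ω
  L: Z = jωL = j·314.2·0.00103 = 0 + j0.3236 Ω
Step 3 — Series combination: Z_total = R + L = 1240 + j0.3236 Ω = 1240∠0.0° Ω.

Z = 1240 + j0.3236 Ω = 1240∠0.0° Ω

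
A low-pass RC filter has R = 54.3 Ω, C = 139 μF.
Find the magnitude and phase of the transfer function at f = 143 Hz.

Step 1 — Angular frequency: ω = 2π·143 = 898.5 rad/s.
Step 2 — Transfer function: H(jω) = 1/(1 + jωRC).
Step 3 — Denominator: 1 + jωRC = 1 + j·898.5·54.3·0.000139 = 1 + j6.782.
Step 4 — H = 0.02128 - j0.1443.
Step 5 — Magnitude: |H| = 0.1459 (-16.7 dB); phase: φ = -81.6°.

|H| = 0.1459 (-16.7 dB), φ = -81.6°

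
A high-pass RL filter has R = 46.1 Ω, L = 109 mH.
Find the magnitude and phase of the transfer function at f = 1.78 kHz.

Step 1 — Angular frequency: ω = 2π·1780 = 1.118e+04 rad/s.
Step 2 — Transfer function: H(jω) = jωL/(R + jωL).
Step 3 — Numerator jωL = j·1219; denominator R + jωL = 46.1 + j1219.
Step 4 — H = 0.9986 + j0.03776.
Step 5 — Magnitude: |H| = 0.9993 (-0.0 dB); phase: φ = 2.2°.

|H| = 0.9993 (-0.0 dB), φ = 2.2°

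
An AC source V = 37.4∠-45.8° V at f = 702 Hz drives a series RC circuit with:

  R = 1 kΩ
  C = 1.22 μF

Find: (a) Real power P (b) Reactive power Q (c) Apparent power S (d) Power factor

Step 1 — Angular frequency: ω = 2π·f = 2π·702 = 4411 rad/s.
Step 2 — Component impedances:
  R: Z = R = 1000 Ω
  C: Z = 1/(jωC) = -j/(ω·C) = 0 - j185.8 Ω
Step 3 — Series combination: Z_total = R + C = 1000 - j185.8 Ω = 1017∠-10.5° Ω.
Step 4 — Source phasor: V = 37.4∠-45.8° V = 26.07 - j26.81 V.
Step 5 — Current: I = V / Z = 0.03002 - j0.02123 A = 0.03677∠-35.3° A.
Step 6 — Complex power: S = V·I* = 1.352 - j0.2513 VA.
Step 7 — Real power: P = Re(S) = 1.352 W.
Step 8 — Reactive power: Q = Im(S) = -0.2513 VAR.
Step 9 — Apparent power: |S| = 1.375 VA.
Step 10 — Power factor: PF = P/|S| = 0.9832 (leading).

(a) P = 1.352 W  (b) Q = -0.2513 VAR  (c) S = 1.375 VA  (d) PF = 0.9832 (leading)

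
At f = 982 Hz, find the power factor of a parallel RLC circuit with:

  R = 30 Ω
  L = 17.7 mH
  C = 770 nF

Step 1 — Angular frequency: ω = 2π·f = 2π·982 = 6170 rad/s.
Step 2 — Component impedances:
  R: Z = R = 30 Ω
  L: Z = jωL = j·6170·0.0177 = 0 + j109.2 Ω
  C: Z = 1/(jωC) = -j/(ω·C) = 0 - j210.5 Ω
Step 3 — Parallel combination: 1/Z_total = 1/R + 1/L + 1/C; Z_total = 29.48 + j3.897 Ω = 29.74∠7.5° Ω.
Step 4 — Power factor: PF = cos(φ) = Re(Z)/|Z| = 29.485/29.741 = 0.9914.
Step 5 — Type: Im(Z) = 3.897 ⇒ lagging (phase φ = 7.5°).

PF = 0.9914 (lagging, φ = 7.5°)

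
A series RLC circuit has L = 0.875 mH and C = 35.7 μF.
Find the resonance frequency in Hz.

Step 1 — Resonance condition Im(Z)=0 gives ω₀ = 1/√(LC).
Step 2 — ω₀ = 1/√(0.000875·3.57e-05) = 5658 rad/s.
Step 3 — f₀ = ω₀/(2π) = 900.5 Hz.

f₀ = 900.5 Hz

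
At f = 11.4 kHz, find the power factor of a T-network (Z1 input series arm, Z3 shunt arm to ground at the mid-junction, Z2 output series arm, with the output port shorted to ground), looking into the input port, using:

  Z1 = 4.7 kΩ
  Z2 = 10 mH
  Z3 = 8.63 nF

Step 1 — Angular frequency: ω = 2π·f = 2π·1.14e+04 = 7.163e+04 rad/s.
Step 2 — Component impedances:
  Z1: Z = R = 4700 Ω
  Z2: Z = jωL = j·7.163e+04·0.01 = 0 + j716.3 Ω
  Z3: Z = 1/(jωC) = -j/(ω·C) = 0 - j1618 Ω
Step 3 — With the output port shorted to ground, the output series arm Z2 runs from the junction to ground; the shunt arm Z3 also runs from the junction to ground. They appear in parallel: Z3 || Z2 = 0 + j1285 Ω.
Step 4 — Series with input arm Z1: Z_in = Z1 + (Z3 || Z2) = 4700 + j1285 Ω = 4873∠15.3° Ω.
Step 5 — Power factor: PF = cos(φ) = Re(Z)/|Z| = 4700/4872.6 = 0.9646.
Step 6 — Type: Im(Z) = 1285 ⇒ lagging (phase φ = 15.3°).

PF = 0.9646 (lagging, φ = 15.3°)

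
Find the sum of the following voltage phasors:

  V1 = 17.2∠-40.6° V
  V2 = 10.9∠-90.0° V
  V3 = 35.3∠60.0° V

Step 1 — Convert each phasor to rectangular form:
  V1 = 17.2·(cos(-40.6°) + j·sin(-40.6°)) = 13.06 - j11.19 V
  V2 = 10.9·(cos(-90.0°) + j·sin(-90.0°)) = 0 - j10.9 V
  V3 = 35.3·(cos(60.0°) + j·sin(60.0°)) = 17.65 + j30.57 V
Step 2 — Sum components: V_total = 30.71 + j8.477 V.
Step 3 — Convert to polar: |V_total| = 31.86 V, ∠V_total = 15.4°.

V_total = 31.86∠15.4° V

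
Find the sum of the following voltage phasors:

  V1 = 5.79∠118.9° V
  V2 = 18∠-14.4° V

Step 1 — Convert each phasor to rectangular form:
  V1 = 5.79·(cos(118.9°) + j·sin(118.9°)) = -2.798 + j5.069 V
  V2 = 18·(cos(-14.4°) + j·sin(-14.4°)) = 17.43 - j4.476 V
Step 2 — Sum components: V_total = 14.64 + j0.5925 V.
Step 3 — Convert to polar: |V_total| = 14.65 V, ∠V_total = 2.3°.

V_total = 14.65∠2.3° V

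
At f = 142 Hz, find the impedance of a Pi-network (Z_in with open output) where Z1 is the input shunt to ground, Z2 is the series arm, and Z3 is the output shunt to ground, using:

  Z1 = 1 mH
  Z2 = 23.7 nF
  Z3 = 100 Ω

Step 1 — Angular frequency: ω = 2π·f = 2π·142 = 892.2 rad/s.
Step 2 — Component impedances:
  Z1: Z = jωL = j·892.2·0.001 = 0 + j0.8922 Ω
  Z2: Z = 1/(jωC) = -j/(ω·C) = 0 - j4.729e+04 Ω
  Z3: Z = R = 100 Ω
Step 3 — With open output, the series arm Z2 and the output shunt Z3 appear in series to ground: Z2 + Z3 = 100 - j4.729e+04 Ω.
Step 4 — Parallel with input shunt Z1: Z_in = Z1 || (Z2 + Z3) = 3.559e-08 + j0.8922 Ω = 0.8922∠90.0° Ω.

Z = 3.559e-08 + j0.8922 Ω = 0.8922∠90.0° Ω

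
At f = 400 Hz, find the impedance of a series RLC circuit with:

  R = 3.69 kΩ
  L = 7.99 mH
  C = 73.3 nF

Step 1 — Angular frequency: ω = 2π·f = 2π·400 = 2513 rad/s.
Step 2 — Component impedances:
  R: Z = R = 3690 Ω
  L: Z = jωL = j·2513·0.00799 = 0 + j20.08 Ω
  C: Z = 1/(jωC) = -j/(ω·C) = 0 - j5428 Ω
Step 3 — Series combination: Z_total = R + L + C = 3690 - j5408 Ω = 6547∠-55.7° Ω.

Z = 3690 - j5408 Ω = 6547∠-55.7° Ω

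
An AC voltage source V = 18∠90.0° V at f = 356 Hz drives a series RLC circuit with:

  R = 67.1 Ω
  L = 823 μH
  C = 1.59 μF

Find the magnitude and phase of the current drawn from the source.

Step 1 — Angular frequency: ω = 2π·f = 2π·356 = 2237 rad/s.
Step 2 — Component impedances:
  R: Z = R = 67.1 Ω
  L: Z = jωL = j·2237·0.000823 = 0 + j1.841 Ω
  C: Z = 1/(jωC) = -j/(ω·C) = 0 - j281.2 Ω
Step 3 — Series combination: Z_total = R + L + C = 67.1 - j279.3 Ω = 287.3∠-76.5° Ω.
Step 4 — Source phasor: V = 18∠90.0° V = 0 + j18 V.
Step 5 — Ohm's law: I = V / Z_total = (0 + j18) / (67.1 - j279.3) = -0.06092 + j0.01463 A.
Step 6 — Convert to polar: |I| = 0.06266 A, ∠I = 166.5°.

I = 0.06266∠166.5° A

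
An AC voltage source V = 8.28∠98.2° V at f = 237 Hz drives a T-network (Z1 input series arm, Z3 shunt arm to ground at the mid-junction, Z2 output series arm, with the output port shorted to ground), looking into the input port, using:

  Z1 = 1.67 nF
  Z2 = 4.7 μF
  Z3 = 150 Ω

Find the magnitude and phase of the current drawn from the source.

Step 1 — Angular frequency: ω = 2π·f = 2π·237 = 1489 rad/s.
Step 2 — Component impedances:
  Z1: Z = 1/(jωC) = -j/(ω·C) = 0 - j4.021e+05 Ω
  Z2: Z = 1/(jωC) = -j/(ω·C) = 0 - j142.9 Ω
  Z3: Z = R = 150 Ω
Step 3 — With the output port shorted to ground, the output series arm Z2 runs from the junction to ground; the shunt arm Z3 also runs from the junction to ground. They appear in parallel: Z3 || Z2 = 71.36 - j74.91 Ω.
Step 4 — Series with input arm Z1: Z_in = Z1 + (Z3 || Z2) = 71.36 - j4.022e+05 Ω = 4.022e+05∠-90.0° Ω.
Step 5 — Source phasor: V = 8.28∠98.2° V = -1.181 + j8.195 V.
Step 6 — Ohm's law: I = V / Z_total = (-1.181 + j8.195) / (71.36 - j4.022e+05) = -2.038e-05 - j2.933e-06 A.
Step 7 — Convert to polar: |I| = 2.059e-05 A, ∠I = -171.8°.

I = 2.059e-05∠-171.8° A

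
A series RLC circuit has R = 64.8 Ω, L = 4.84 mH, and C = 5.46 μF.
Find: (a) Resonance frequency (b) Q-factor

Step 1 — Resonance condition Im(Z)=0 gives ω₀ = 1/√(LC).
Step 2 — ω₀ = 1/√(0.00484·5.46e-06) = 6151 rad/s.
Step 3 — f₀ = ω₀/(2π) = 979 Hz.
Step 4 — Series Q: Q = ω₀L/R = 6151·0.00484/64.8 = 0.4595.

(a) f₀ = 979 Hz  (b) Q = 0.4595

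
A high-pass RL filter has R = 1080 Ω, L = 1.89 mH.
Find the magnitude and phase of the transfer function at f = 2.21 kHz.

Step 1 — Angular frequency: ω = 2π·2210 = 1.389e+04 rad/s.
Step 2 — Transfer function: H(jω) = jωL/(R + jωL).
Step 3 — Numerator jωL = j·26.24; denominator R + jωL = 1080 + j26.24.
Step 4 — H = 0.0005902 + j0.02429.
Step 5 — Magnitude: |H| = 0.02429 (-32.3 dB); phase: φ = 88.6°.

|H| = 0.02429 (-32.3 dB), φ = 88.6°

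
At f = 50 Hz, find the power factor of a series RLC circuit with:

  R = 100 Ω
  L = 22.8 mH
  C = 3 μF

Step 1 — Angular frequency: ω = 2π·f = 2π·50 = 314.2 rad/s.
Step 2 — Component impedances:
  R: Z = R = 100 Ω
  L: Z = jωL = j·314.2·0.0228 = 0 + j7.163 Ω
  C: Z = 1/(jωC) = -j/(ω·C) = 0 - j1061 Ω
Step 3 — Series combination: Z_total = R + L + C = 100 - j1054 Ω = 1059∠-84.6° Ω.
Step 4 — Power factor: PF = cos(φ) = Re(Z)/|Z| = 100/1058.6 = 0.09446.
Step 5 — Type: Im(Z) = -1054 ⇒ leading (phase φ = -84.6°).

PF = 0.09446 (leading, φ = -84.6°)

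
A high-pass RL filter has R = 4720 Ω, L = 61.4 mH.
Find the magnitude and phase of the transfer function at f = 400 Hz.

Step 1 — Angular frequency: ω = 2π·400 = 2513 rad/s.
Step 2 — Transfer function: H(jω) = jωL/(R + jωL).
Step 3 — Numerator jωL = j·154.3; denominator R + jωL = 4720 + j154.3.
Step 4 — H = 0.001068 + j0.03266.
Step 5 — Magnitude: |H| = 0.03268 (-29.7 dB); phase: φ = 88.1°.

|H| = 0.03268 (-29.7 dB), φ = 88.1°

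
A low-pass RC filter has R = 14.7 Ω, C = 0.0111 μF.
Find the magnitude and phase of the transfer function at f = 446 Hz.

Step 1 — Angular frequency: ω = 2π·446 = 2802 rad/s.
Step 2 — Transfer function: H(jω) = 1/(1 + jωRC).
Step 3 — Denominator: 1 + jωRC = 1 + j·2802·14.7·1.11e-08 = 1 + j0.0004573.
Step 4 — H = 1 - j0.0004573.
Step 5 — Magnitude: |H| = 1 (-0.0 dB); phase: φ = -0.0°.

|H| = 1 (-0.0 dB), φ = -0.0°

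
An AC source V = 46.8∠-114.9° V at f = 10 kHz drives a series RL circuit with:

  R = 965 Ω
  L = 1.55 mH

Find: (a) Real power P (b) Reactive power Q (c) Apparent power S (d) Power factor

Step 1 — Angular frequency: ω = 2π·f = 2π·1e+04 = 6.283e+04 rad/s.
Step 2 — Component impedances:
  R: Z = R = 965 Ω
  L: Z = jωL = j·6.283e+04·0.00155 = 0 + j97.39 Ω
Step 3 — Series combination: Z_total = R + L = 965 + j97.39 Ω = 969.9∠5.8° Ω.
Step 4 — Source phasor: V = 46.8∠-114.9° V = -19.7 - j42.45 V.
Step 5 — Current: I = V / Z = -0.02461 - j0.04151 A = 0.04825∠-120.7° A.
Step 6 — Complex power: S = V·I* = 2.247 + j0.2268 VA.
Step 7 — Real power: P = Re(S) = 2.247 W.
Step 8 — Reactive power: Q = Im(S) = 0.2268 VAR.
Step 9 — Apparent power: |S| = 2.258 VA.
Step 10 — Power factor: PF = P/|S| = 0.9949 (lagging).

(a) P = 2.247 W  (b) Q = 0.2268 VAR  (c) S = 2.258 VA  (d) PF = 0.9949 (lagging)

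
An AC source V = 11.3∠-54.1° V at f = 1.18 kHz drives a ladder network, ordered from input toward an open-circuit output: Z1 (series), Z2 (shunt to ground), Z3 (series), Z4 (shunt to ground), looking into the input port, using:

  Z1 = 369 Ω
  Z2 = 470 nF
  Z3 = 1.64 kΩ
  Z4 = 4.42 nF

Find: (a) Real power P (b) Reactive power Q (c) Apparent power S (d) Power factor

Step 1 — Angular frequency: ω = 2π·f = 2π·1180 = 7414 rad/s.
Step 2 — Component impedances:
  Z1: Z = R = 369 Ω
  Z2: Z = 1/(jωC) = -j/(ω·C) = 0 - j287 Ω
  Z3: Z = R = 1640 Ω
  Z4: Z = 1/(jωC) = -j/(ω·C) = 0 - j3.052e+04 Ω
Step 3 — Ladder network (open output): work backward from the far end, alternating series and parallel combinations. Z_in = 369.1 - j284.3 Ω = 465.9∠-37.6° Ω.
Step 4 — Source phasor: V = 11.3∠-54.1° V = 6.626 - j9.153 V.
Step 5 — Current: I = V / Z = 0.02325 - j0.006887 A = 0.02425∠-16.5° A.
Step 6 — Complex power: S = V·I* = 0.2171 - j0.1672 VA.
Step 7 — Real power: P = Re(S) = 0.2171 W.
Step 8 — Reactive power: Q = Im(S) = -0.1672 VAR.
Step 9 — Apparent power: |S| = 0.2741 VA.
Step 10 — Power factor: PF = P/|S| = 0.7923 (leading).

(a) P = 0.2171 W  (b) Q = -0.1672 VAR  (c) S = 0.2741 VA  (d) PF = 0.7923 (leading)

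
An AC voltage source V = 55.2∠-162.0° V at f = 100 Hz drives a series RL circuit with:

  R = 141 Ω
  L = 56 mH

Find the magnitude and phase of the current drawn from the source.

Step 1 — Angular frequency: ω = 2π·f = 2π·100 = 628.3 rad/s.
Step 2 — Component impedances:
  R: Z = R = 141 Ω
  L: Z = jωL = j·628.3·0.056 = 0 + j35.19 Ω
Step 3 — Series combination: Z_total = R + L = 141 + j35.19 Ω = 145.3∠14.0° Ω.
Step 4 — Source phasor: V = 55.2∠-162.0° V = -52.5 - j17.06 V.
Step 5 — Ohm's law: I = V / Z_total = (-52.5 - j17.06) / (141 + j35.19) = -0.3789 - j0.02642 A.
Step 6 — Convert to polar: |I| = 0.3798 A, ∠I = -176.0°.

I = 0.3798∠-176.0° A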